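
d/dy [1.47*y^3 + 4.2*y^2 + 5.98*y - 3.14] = 4.41*y^2 + 8.4*y + 5.98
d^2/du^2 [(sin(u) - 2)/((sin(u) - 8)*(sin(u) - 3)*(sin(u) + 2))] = (-4*sin(u)^7 + 45*sin(u)^6 - 265*sin(u)^5 + 1184*sin(u)^4 - 3118*sin(u)^3 + 1988*sin(u)^2 + 888*sin(u) - 1936)/((sin(u) - 8)^3*(sin(u) - 3)^3*(sin(u) + 2)^3)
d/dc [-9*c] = -9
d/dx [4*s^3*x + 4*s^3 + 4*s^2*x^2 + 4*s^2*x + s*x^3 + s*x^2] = s*(4*s^2 + 8*s*x + 4*s + 3*x^2 + 2*x)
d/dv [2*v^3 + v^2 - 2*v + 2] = 6*v^2 + 2*v - 2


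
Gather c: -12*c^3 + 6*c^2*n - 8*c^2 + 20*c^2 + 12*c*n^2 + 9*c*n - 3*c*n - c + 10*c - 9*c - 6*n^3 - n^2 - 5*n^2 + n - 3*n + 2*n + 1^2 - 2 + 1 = -12*c^3 + c^2*(6*n + 12) + c*(12*n^2 + 6*n) - 6*n^3 - 6*n^2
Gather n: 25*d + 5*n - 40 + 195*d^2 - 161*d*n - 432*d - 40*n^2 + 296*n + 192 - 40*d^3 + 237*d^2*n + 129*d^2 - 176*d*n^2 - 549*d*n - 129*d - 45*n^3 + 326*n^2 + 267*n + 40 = -40*d^3 + 324*d^2 - 536*d - 45*n^3 + n^2*(286 - 176*d) + n*(237*d^2 - 710*d + 568) + 192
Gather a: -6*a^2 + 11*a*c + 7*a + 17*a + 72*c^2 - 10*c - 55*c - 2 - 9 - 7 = -6*a^2 + a*(11*c + 24) + 72*c^2 - 65*c - 18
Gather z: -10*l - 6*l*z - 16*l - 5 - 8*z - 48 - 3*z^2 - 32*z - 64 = -26*l - 3*z^2 + z*(-6*l - 40) - 117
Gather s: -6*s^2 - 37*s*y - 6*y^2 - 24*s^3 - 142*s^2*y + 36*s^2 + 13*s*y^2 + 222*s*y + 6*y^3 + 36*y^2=-24*s^3 + s^2*(30 - 142*y) + s*(13*y^2 + 185*y) + 6*y^3 + 30*y^2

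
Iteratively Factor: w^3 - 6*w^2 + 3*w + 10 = (w + 1)*(w^2 - 7*w + 10) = (w - 2)*(w + 1)*(w - 5)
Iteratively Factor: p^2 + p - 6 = (p + 3)*(p - 2)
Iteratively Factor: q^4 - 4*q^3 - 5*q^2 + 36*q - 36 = (q - 2)*(q^3 - 2*q^2 - 9*q + 18) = (q - 3)*(q - 2)*(q^2 + q - 6) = (q - 3)*(q - 2)*(q + 3)*(q - 2)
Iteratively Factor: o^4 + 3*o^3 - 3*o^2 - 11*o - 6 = (o + 1)*(o^3 + 2*o^2 - 5*o - 6) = (o + 1)^2*(o^2 + o - 6) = (o + 1)^2*(o + 3)*(o - 2)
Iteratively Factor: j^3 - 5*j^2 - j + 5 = (j - 1)*(j^2 - 4*j - 5) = (j - 5)*(j - 1)*(j + 1)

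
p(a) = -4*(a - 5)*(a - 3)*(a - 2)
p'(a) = -4*(a - 5)*(a - 3) - 4*(a - 5)*(a - 2) - 4*(a - 3)*(a - 2)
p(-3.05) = 983.79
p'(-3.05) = -479.63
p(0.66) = 54.43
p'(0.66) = -76.43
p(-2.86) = 895.40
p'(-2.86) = -450.96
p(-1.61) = 440.02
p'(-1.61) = -283.91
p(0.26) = 90.39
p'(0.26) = -104.01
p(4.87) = 2.79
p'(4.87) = -19.00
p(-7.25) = 4645.81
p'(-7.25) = -1334.75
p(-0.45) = 184.26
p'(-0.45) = -162.43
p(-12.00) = 14280.00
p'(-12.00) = -2812.00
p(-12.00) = 14280.00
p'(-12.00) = -2812.00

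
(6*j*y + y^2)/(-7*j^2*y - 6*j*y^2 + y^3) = (6*j + y)/(-7*j^2 - 6*j*y + y^2)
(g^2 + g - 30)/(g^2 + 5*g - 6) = (g - 5)/(g - 1)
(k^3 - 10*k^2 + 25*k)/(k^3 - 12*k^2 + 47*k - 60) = k*(k - 5)/(k^2 - 7*k + 12)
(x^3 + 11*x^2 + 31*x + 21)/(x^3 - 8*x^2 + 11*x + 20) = (x^2 + 10*x + 21)/(x^2 - 9*x + 20)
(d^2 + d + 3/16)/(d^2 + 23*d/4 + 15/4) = (d + 1/4)/(d + 5)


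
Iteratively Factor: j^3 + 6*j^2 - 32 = (j + 4)*(j^2 + 2*j - 8) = (j + 4)^2*(j - 2)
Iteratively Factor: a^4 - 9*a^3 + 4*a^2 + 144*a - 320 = (a - 4)*(a^3 - 5*a^2 - 16*a + 80) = (a - 5)*(a - 4)*(a^2 - 16) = (a - 5)*(a - 4)^2*(a + 4)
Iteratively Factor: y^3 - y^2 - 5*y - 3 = (y + 1)*(y^2 - 2*y - 3) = (y + 1)^2*(y - 3)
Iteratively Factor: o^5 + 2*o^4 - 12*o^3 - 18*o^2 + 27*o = (o + 3)*(o^4 - o^3 - 9*o^2 + 9*o) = (o + 3)^2*(o^3 - 4*o^2 + 3*o) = o*(o + 3)^2*(o^2 - 4*o + 3) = o*(o - 1)*(o + 3)^2*(o - 3)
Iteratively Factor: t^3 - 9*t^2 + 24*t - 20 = (t - 2)*(t^2 - 7*t + 10) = (t - 5)*(t - 2)*(t - 2)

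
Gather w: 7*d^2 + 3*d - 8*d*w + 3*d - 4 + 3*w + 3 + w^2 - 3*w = 7*d^2 - 8*d*w + 6*d + w^2 - 1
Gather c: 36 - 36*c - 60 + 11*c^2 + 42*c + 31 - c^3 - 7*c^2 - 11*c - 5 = -c^3 + 4*c^2 - 5*c + 2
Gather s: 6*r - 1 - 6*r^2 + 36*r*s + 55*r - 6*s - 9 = -6*r^2 + 61*r + s*(36*r - 6) - 10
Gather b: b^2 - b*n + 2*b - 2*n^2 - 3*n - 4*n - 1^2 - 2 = b^2 + b*(2 - n) - 2*n^2 - 7*n - 3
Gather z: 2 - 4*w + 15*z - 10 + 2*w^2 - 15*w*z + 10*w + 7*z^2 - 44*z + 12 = 2*w^2 + 6*w + 7*z^2 + z*(-15*w - 29) + 4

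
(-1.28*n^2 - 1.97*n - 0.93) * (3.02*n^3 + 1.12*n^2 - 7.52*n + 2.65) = -3.8656*n^5 - 7.383*n^4 + 4.6106*n^3 + 10.3808*n^2 + 1.7731*n - 2.4645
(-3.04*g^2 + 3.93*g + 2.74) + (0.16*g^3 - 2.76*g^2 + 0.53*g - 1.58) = 0.16*g^3 - 5.8*g^2 + 4.46*g + 1.16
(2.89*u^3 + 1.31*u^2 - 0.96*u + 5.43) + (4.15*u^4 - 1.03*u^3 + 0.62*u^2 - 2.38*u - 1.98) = 4.15*u^4 + 1.86*u^3 + 1.93*u^2 - 3.34*u + 3.45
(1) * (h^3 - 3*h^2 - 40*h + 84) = h^3 - 3*h^2 - 40*h + 84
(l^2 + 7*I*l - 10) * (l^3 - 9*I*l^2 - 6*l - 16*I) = l^5 - 2*I*l^4 + 47*l^3 + 32*I*l^2 + 172*l + 160*I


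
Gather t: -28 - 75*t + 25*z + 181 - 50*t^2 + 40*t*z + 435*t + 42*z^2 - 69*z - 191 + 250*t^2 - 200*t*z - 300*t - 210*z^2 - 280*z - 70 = 200*t^2 + t*(60 - 160*z) - 168*z^2 - 324*z - 108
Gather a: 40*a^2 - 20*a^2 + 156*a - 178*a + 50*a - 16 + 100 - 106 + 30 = 20*a^2 + 28*a + 8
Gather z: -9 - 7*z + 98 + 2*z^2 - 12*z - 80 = 2*z^2 - 19*z + 9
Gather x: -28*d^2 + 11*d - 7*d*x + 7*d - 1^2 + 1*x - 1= -28*d^2 + 18*d + x*(1 - 7*d) - 2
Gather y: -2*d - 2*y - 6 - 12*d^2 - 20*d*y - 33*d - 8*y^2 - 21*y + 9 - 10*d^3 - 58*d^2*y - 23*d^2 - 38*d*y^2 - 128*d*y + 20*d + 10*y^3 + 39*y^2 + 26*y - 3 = -10*d^3 - 35*d^2 - 15*d + 10*y^3 + y^2*(31 - 38*d) + y*(-58*d^2 - 148*d + 3)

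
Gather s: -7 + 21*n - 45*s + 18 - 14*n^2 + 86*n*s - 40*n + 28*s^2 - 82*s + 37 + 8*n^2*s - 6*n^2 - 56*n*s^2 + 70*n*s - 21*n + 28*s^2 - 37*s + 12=-20*n^2 - 40*n + s^2*(56 - 56*n) + s*(8*n^2 + 156*n - 164) + 60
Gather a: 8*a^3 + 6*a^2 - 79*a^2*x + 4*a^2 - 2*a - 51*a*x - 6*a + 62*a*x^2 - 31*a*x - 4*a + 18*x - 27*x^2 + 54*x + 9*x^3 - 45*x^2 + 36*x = 8*a^3 + a^2*(10 - 79*x) + a*(62*x^2 - 82*x - 12) + 9*x^3 - 72*x^2 + 108*x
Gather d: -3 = -3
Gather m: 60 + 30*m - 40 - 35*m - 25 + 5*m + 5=0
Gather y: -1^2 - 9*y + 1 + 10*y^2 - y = 10*y^2 - 10*y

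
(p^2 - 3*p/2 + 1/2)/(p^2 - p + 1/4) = 2*(p - 1)/(2*p - 1)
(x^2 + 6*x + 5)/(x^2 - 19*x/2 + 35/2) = 2*(x^2 + 6*x + 5)/(2*x^2 - 19*x + 35)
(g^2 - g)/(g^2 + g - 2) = g/(g + 2)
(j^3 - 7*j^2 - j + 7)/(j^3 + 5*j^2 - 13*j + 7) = (j^2 - 6*j - 7)/(j^2 + 6*j - 7)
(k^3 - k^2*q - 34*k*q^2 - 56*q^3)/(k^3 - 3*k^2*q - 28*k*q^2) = (k + 2*q)/k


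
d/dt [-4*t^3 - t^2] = 2*t*(-6*t - 1)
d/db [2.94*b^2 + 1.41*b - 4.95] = 5.88*b + 1.41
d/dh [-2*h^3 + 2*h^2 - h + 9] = -6*h^2 + 4*h - 1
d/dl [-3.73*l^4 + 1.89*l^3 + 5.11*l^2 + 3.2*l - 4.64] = -14.92*l^3 + 5.67*l^2 + 10.22*l + 3.2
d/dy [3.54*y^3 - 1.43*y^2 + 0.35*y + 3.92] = 10.62*y^2 - 2.86*y + 0.35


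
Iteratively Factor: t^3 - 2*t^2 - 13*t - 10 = (t + 2)*(t^2 - 4*t - 5) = (t + 1)*(t + 2)*(t - 5)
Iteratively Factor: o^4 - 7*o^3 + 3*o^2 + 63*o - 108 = (o - 3)*(o^3 - 4*o^2 - 9*o + 36) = (o - 3)^2*(o^2 - o - 12) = (o - 4)*(o - 3)^2*(o + 3)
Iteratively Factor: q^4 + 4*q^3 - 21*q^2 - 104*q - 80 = (q + 1)*(q^3 + 3*q^2 - 24*q - 80) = (q + 1)*(q + 4)*(q^2 - q - 20) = (q - 5)*(q + 1)*(q + 4)*(q + 4)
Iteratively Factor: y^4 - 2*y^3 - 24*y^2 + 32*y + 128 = (y + 2)*(y^3 - 4*y^2 - 16*y + 64) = (y + 2)*(y + 4)*(y^2 - 8*y + 16) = (y - 4)*(y + 2)*(y + 4)*(y - 4)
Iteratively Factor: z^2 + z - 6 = (z + 3)*(z - 2)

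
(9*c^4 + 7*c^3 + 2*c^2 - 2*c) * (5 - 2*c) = -18*c^5 + 31*c^4 + 31*c^3 + 14*c^2 - 10*c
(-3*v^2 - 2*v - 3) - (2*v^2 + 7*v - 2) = -5*v^2 - 9*v - 1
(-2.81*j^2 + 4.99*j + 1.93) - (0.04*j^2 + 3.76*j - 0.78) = -2.85*j^2 + 1.23*j + 2.71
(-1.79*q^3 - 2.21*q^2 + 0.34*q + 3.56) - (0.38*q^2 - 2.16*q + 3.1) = -1.79*q^3 - 2.59*q^2 + 2.5*q + 0.46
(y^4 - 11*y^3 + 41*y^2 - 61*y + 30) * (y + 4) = y^5 - 7*y^4 - 3*y^3 + 103*y^2 - 214*y + 120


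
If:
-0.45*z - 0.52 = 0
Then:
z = -1.16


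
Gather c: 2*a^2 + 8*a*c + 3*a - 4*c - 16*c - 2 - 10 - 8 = 2*a^2 + 3*a + c*(8*a - 20) - 20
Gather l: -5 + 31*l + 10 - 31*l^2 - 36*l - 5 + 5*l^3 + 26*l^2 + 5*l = 5*l^3 - 5*l^2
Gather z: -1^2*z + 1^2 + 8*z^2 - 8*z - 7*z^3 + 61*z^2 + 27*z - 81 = -7*z^3 + 69*z^2 + 18*z - 80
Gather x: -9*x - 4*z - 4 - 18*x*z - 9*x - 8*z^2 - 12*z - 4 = x*(-18*z - 18) - 8*z^2 - 16*z - 8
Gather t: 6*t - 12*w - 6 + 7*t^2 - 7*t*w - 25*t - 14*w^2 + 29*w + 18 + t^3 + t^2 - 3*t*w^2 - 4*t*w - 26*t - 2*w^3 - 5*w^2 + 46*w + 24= t^3 + 8*t^2 + t*(-3*w^2 - 11*w - 45) - 2*w^3 - 19*w^2 + 63*w + 36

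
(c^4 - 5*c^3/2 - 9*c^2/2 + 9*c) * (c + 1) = c^5 - 3*c^4/2 - 7*c^3 + 9*c^2/2 + 9*c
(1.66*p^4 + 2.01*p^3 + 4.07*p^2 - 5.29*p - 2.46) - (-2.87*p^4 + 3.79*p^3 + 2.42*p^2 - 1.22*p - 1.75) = 4.53*p^4 - 1.78*p^3 + 1.65*p^2 - 4.07*p - 0.71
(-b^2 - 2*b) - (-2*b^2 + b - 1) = b^2 - 3*b + 1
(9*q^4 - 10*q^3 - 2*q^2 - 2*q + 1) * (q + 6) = 9*q^5 + 44*q^4 - 62*q^3 - 14*q^2 - 11*q + 6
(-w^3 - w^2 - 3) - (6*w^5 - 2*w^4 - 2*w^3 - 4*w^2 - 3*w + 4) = -6*w^5 + 2*w^4 + w^3 + 3*w^2 + 3*w - 7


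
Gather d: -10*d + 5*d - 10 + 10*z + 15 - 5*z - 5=-5*d + 5*z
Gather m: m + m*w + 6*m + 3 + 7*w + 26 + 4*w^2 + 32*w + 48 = m*(w + 7) + 4*w^2 + 39*w + 77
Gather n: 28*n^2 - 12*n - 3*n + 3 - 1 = 28*n^2 - 15*n + 2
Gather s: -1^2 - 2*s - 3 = -2*s - 4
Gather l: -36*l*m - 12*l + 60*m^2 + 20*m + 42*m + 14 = l*(-36*m - 12) + 60*m^2 + 62*m + 14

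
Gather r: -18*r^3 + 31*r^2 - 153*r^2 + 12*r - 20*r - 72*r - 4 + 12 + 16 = -18*r^3 - 122*r^2 - 80*r + 24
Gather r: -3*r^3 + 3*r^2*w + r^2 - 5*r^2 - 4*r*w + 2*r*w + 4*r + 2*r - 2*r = -3*r^3 + r^2*(3*w - 4) + r*(4 - 2*w)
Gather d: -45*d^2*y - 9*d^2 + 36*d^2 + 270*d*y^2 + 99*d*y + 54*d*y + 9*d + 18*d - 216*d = d^2*(27 - 45*y) + d*(270*y^2 + 153*y - 189)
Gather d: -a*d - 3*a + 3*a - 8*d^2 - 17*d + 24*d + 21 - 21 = -8*d^2 + d*(7 - a)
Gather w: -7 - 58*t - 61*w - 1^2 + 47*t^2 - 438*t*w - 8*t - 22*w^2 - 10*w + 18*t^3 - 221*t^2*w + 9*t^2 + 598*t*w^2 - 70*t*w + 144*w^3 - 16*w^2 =18*t^3 + 56*t^2 - 66*t + 144*w^3 + w^2*(598*t - 38) + w*(-221*t^2 - 508*t - 71) - 8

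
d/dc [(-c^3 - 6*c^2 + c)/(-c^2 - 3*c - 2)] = (c^4 + 6*c^3 + 25*c^2 + 24*c - 2)/(c^4 + 6*c^3 + 13*c^2 + 12*c + 4)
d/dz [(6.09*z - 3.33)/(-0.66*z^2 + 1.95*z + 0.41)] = (4.0194*z^2 - 4.3956*z + 8.9904)/(0.4356*z^4 - 2.574*z^3 + 3.2613*z^2 + 1.599*z + 0.1681)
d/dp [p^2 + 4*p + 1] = 2*p + 4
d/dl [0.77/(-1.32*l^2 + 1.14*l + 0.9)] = (2.0328*l - 0.8778)/(-1.32*l^2 + 1.14*l + 0.9)^2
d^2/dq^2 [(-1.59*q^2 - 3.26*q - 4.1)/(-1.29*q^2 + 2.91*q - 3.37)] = (3.5527136788005e-15*q^4 + 22.787334*q^3 - 0.536382000000007*q^2 - 177.379128*q + 133.845186)/(2.146689*q^6 - 14.527593*q^5 + 49.595598*q^4 - 100.546029*q^3 + 129.563694*q^2 - 99.145737*q + 38.272753)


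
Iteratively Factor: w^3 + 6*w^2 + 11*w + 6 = (w + 3)*(w^2 + 3*w + 2) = (w + 2)*(w + 3)*(w + 1)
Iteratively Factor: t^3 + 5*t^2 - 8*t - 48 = (t - 3)*(t^2 + 8*t + 16) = (t - 3)*(t + 4)*(t + 4)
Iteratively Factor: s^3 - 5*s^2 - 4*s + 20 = (s - 2)*(s^2 - 3*s - 10) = (s - 5)*(s - 2)*(s + 2)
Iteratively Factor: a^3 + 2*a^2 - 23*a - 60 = (a + 4)*(a^2 - 2*a - 15) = (a + 3)*(a + 4)*(a - 5)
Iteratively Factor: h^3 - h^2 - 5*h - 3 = (h + 1)*(h^2 - 2*h - 3) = (h - 3)*(h + 1)*(h + 1)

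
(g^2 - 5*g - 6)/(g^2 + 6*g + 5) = (g - 6)/(g + 5)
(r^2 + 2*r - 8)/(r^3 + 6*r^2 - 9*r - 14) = (r + 4)/(r^2 + 8*r + 7)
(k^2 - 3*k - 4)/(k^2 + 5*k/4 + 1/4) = 4*(k - 4)/(4*k + 1)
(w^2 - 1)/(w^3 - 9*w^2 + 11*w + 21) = (w - 1)/(w^2 - 10*w + 21)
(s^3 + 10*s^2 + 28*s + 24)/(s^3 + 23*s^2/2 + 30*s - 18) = 2*(s^2 + 4*s + 4)/(2*s^2 + 11*s - 6)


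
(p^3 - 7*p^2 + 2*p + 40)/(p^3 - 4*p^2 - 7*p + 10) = (p - 4)/(p - 1)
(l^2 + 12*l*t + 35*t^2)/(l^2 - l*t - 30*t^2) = (-l - 7*t)/(-l + 6*t)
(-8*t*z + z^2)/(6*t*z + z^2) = (-8*t + z)/(6*t + z)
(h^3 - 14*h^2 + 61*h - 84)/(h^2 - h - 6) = (h^2 - 11*h + 28)/(h + 2)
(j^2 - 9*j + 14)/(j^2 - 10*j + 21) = (j - 2)/(j - 3)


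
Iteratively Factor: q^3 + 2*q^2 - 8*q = (q - 2)*(q^2 + 4*q) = (q - 2)*(q + 4)*(q)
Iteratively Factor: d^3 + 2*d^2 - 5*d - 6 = (d + 1)*(d^2 + d - 6) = (d - 2)*(d + 1)*(d + 3)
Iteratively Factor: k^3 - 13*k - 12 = (k + 3)*(k^2 - 3*k - 4) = (k + 1)*(k + 3)*(k - 4)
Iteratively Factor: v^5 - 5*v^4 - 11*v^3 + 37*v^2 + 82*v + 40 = (v + 2)*(v^4 - 7*v^3 + 3*v^2 + 31*v + 20) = (v - 5)*(v + 2)*(v^3 - 2*v^2 - 7*v - 4) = (v - 5)*(v + 1)*(v + 2)*(v^2 - 3*v - 4) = (v - 5)*(v + 1)^2*(v + 2)*(v - 4)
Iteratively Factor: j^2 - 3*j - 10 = (j - 5)*(j + 2)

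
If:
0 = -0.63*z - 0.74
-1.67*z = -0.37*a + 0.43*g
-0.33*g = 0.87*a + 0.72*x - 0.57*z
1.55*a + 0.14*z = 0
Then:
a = 0.11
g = 4.65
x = -3.19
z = -1.17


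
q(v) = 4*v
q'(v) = 4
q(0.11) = 0.44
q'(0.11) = 4.00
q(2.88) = 11.52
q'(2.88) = 4.00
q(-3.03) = -12.12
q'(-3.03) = 4.00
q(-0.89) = -3.56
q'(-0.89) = 4.00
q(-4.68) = -18.72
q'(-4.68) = 4.00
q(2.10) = 8.40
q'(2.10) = 4.00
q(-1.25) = -5.00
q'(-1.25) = 4.00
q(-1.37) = -5.48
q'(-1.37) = 4.00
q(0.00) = 0.00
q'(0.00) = 4.00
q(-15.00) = -60.00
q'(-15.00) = 4.00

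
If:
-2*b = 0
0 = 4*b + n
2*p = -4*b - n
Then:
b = 0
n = 0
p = 0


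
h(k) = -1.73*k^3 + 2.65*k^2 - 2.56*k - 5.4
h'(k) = -5.19*k^2 + 5.3*k - 2.56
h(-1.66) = 14.07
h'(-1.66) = -25.66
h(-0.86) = -0.14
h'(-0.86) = -10.96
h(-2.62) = 50.61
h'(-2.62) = -52.07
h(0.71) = -6.50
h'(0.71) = -1.41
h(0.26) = -5.92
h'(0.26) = -1.53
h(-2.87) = 64.67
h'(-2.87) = -60.52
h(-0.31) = -4.30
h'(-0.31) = -4.70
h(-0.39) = -3.90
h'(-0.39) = -5.42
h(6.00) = -299.04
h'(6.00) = -157.60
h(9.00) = -1074.96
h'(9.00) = -375.25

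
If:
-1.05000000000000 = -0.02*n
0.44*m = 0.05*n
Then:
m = 5.97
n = 52.50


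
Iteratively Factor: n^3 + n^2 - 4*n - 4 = (n - 2)*(n^2 + 3*n + 2) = (n - 2)*(n + 2)*(n + 1)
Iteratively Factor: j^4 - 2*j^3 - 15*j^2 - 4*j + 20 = (j + 2)*(j^3 - 4*j^2 - 7*j + 10) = (j - 5)*(j + 2)*(j^2 + j - 2) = (j - 5)*(j - 1)*(j + 2)*(j + 2)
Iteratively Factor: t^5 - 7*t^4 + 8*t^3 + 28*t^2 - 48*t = (t - 2)*(t^4 - 5*t^3 - 2*t^2 + 24*t) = (t - 3)*(t - 2)*(t^3 - 2*t^2 - 8*t) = t*(t - 3)*(t - 2)*(t^2 - 2*t - 8) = t*(t - 4)*(t - 3)*(t - 2)*(t + 2)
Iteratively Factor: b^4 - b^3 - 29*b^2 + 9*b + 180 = (b - 3)*(b^3 + 2*b^2 - 23*b - 60) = (b - 5)*(b - 3)*(b^2 + 7*b + 12) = (b - 5)*(b - 3)*(b + 4)*(b + 3)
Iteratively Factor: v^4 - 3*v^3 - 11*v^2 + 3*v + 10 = (v + 1)*(v^3 - 4*v^2 - 7*v + 10) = (v - 5)*(v + 1)*(v^2 + v - 2) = (v - 5)*(v - 1)*(v + 1)*(v + 2)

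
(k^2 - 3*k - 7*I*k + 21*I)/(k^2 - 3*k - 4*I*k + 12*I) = (k - 7*I)/(k - 4*I)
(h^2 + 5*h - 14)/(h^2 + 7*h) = (h - 2)/h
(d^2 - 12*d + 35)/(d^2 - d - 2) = (-d^2 + 12*d - 35)/(-d^2 + d + 2)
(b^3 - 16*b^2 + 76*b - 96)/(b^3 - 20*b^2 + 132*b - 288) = (b - 2)/(b - 6)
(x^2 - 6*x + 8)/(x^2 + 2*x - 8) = (x - 4)/(x + 4)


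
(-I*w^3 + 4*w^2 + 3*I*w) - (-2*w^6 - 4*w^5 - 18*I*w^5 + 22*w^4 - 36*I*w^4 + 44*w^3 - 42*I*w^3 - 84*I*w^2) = 2*w^6 + 4*w^5 + 18*I*w^5 - 22*w^4 + 36*I*w^4 - 44*w^3 + 41*I*w^3 + 4*w^2 + 84*I*w^2 + 3*I*w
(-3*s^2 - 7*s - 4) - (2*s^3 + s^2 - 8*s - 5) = -2*s^3 - 4*s^2 + s + 1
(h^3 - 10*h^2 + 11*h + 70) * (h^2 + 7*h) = h^5 - 3*h^4 - 59*h^3 + 147*h^2 + 490*h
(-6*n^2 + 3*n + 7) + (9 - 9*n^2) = -15*n^2 + 3*n + 16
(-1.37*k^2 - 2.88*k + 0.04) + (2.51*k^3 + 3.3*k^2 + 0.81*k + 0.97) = 2.51*k^3 + 1.93*k^2 - 2.07*k + 1.01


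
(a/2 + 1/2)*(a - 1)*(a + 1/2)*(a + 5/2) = a^4/2 + 3*a^3/2 + a^2/8 - 3*a/2 - 5/8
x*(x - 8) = x^2 - 8*x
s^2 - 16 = (s - 4)*(s + 4)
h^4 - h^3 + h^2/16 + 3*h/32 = h*(h - 3/4)*(h - 1/2)*(h + 1/4)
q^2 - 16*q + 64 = (q - 8)^2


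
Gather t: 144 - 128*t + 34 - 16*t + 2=180 - 144*t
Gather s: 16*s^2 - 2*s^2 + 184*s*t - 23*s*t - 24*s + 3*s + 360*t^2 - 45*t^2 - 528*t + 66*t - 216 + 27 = 14*s^2 + s*(161*t - 21) + 315*t^2 - 462*t - 189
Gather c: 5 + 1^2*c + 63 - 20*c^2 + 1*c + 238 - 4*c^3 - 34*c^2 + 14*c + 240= -4*c^3 - 54*c^2 + 16*c + 546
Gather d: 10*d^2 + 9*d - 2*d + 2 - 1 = 10*d^2 + 7*d + 1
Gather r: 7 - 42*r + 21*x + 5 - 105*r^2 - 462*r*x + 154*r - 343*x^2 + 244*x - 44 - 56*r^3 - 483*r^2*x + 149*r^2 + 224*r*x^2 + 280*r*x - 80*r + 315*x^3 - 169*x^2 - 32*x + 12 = -56*r^3 + r^2*(44 - 483*x) + r*(224*x^2 - 182*x + 32) + 315*x^3 - 512*x^2 + 233*x - 20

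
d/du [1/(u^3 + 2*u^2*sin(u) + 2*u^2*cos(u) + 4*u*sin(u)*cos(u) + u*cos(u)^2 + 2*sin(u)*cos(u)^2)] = (-2*sqrt(2)*u^2*cos(u + pi/4) - 3*u^2 + u*sin(2*u) - 4*sqrt(2)*u*sin(u + pi/4) - 4*u*cos(2*u) - 2*sin(2*u) - cos(u)/2 - cos(2*u)/2 - 3*cos(3*u)/2 - 1/2)/((u + 2*sin(u))^2*(u + cos(u))^4)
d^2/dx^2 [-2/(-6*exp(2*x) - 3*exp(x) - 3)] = 2*(2*(4*exp(x) + 1)^2*exp(x) - (8*exp(x) + 1)*(2*exp(2*x) + exp(x) + 1))*exp(x)/(3*(2*exp(2*x) + exp(x) + 1)^3)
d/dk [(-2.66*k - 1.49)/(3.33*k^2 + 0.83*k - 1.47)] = (8.8578*k^2 + 9.9234*k + 5.1469)/(11.0889*k^4 + 5.5278*k^3 - 9.1013*k^2 - 2.4402*k + 2.1609)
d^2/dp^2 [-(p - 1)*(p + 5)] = -2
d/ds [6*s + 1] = 6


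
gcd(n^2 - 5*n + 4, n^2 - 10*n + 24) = n - 4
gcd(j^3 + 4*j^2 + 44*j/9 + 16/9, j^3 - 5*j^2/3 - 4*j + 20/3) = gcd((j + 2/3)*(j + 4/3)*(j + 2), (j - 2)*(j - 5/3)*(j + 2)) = j + 2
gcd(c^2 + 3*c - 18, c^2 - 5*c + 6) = c - 3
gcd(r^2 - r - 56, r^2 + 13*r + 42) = r + 7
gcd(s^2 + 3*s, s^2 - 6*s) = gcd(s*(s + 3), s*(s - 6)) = s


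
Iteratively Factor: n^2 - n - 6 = (n + 2)*(n - 3)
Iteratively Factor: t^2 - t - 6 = (t + 2)*(t - 3)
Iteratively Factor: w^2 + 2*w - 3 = (w - 1)*(w + 3)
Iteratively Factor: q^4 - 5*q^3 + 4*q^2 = (q)*(q^3 - 5*q^2 + 4*q) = q^2*(q^2 - 5*q + 4) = q^2*(q - 4)*(q - 1)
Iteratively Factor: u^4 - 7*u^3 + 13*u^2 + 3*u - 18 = (u + 1)*(u^3 - 8*u^2 + 21*u - 18) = (u - 2)*(u + 1)*(u^2 - 6*u + 9) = (u - 3)*(u - 2)*(u + 1)*(u - 3)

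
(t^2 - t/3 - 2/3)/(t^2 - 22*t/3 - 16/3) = (t - 1)/(t - 8)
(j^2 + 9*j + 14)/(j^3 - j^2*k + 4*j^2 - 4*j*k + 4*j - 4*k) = (j + 7)/(j^2 - j*k + 2*j - 2*k)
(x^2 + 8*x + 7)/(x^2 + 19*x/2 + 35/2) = 2*(x + 1)/(2*x + 5)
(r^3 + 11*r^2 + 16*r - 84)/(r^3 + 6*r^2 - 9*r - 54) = (r^2 + 5*r - 14)/(r^2 - 9)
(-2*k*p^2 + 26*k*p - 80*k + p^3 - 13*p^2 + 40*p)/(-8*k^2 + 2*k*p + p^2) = (p^2 - 13*p + 40)/(4*k + p)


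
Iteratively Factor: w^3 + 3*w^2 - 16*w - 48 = (w - 4)*(w^2 + 7*w + 12) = (w - 4)*(w + 4)*(w + 3)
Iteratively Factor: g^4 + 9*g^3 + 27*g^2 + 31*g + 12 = (g + 1)*(g^3 + 8*g^2 + 19*g + 12) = (g + 1)*(g + 3)*(g^2 + 5*g + 4) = (g + 1)^2*(g + 3)*(g + 4)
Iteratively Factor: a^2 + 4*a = (a + 4)*(a)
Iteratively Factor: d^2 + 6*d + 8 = (d + 4)*(d + 2)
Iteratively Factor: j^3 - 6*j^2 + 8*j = (j)*(j^2 - 6*j + 8) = j*(j - 4)*(j - 2)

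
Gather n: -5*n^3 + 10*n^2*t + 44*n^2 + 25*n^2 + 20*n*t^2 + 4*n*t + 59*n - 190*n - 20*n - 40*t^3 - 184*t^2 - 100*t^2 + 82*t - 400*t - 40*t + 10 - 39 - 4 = -5*n^3 + n^2*(10*t + 69) + n*(20*t^2 + 4*t - 151) - 40*t^3 - 284*t^2 - 358*t - 33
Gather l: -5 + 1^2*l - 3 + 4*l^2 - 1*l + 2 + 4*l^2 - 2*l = 8*l^2 - 2*l - 6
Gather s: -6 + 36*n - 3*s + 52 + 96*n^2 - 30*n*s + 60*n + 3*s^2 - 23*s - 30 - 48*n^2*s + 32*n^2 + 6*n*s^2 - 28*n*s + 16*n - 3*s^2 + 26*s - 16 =128*n^2 + 6*n*s^2 + 112*n + s*(-48*n^2 - 58*n)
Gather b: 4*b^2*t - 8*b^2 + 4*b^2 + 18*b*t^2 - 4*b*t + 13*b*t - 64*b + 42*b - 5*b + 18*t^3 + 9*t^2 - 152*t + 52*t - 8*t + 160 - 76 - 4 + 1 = b^2*(4*t - 4) + b*(18*t^2 + 9*t - 27) + 18*t^3 + 9*t^2 - 108*t + 81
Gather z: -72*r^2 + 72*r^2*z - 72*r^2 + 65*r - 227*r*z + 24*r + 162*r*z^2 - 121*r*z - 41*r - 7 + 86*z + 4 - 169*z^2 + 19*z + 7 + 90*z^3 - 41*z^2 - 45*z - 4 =-144*r^2 + 48*r + 90*z^3 + z^2*(162*r - 210) + z*(72*r^2 - 348*r + 60)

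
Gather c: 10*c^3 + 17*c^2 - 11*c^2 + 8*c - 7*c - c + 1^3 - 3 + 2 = 10*c^3 + 6*c^2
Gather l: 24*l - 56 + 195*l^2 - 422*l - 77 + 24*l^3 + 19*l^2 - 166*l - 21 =24*l^3 + 214*l^2 - 564*l - 154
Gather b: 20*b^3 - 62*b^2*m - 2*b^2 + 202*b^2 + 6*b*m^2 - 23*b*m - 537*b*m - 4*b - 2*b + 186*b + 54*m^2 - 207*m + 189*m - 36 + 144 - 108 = 20*b^3 + b^2*(200 - 62*m) + b*(6*m^2 - 560*m + 180) + 54*m^2 - 18*m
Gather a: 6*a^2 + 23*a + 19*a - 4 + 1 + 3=6*a^2 + 42*a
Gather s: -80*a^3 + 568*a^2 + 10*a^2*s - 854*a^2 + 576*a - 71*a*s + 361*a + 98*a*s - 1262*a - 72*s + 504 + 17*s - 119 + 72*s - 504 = -80*a^3 - 286*a^2 - 325*a + s*(10*a^2 + 27*a + 17) - 119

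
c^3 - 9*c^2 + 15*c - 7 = (c - 7)*(c - 1)^2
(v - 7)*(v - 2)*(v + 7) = v^3 - 2*v^2 - 49*v + 98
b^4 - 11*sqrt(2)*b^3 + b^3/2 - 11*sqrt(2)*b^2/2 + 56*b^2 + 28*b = b*(b + 1/2)*(b - 7*sqrt(2))*(b - 4*sqrt(2))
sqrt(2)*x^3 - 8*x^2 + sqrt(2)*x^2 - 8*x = x*(x - 4*sqrt(2))*(sqrt(2)*x + sqrt(2))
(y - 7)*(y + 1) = y^2 - 6*y - 7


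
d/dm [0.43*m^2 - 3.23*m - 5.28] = 0.86*m - 3.23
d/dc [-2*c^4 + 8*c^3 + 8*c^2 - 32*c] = -8*c^3 + 24*c^2 + 16*c - 32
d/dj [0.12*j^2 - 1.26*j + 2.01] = 0.24*j - 1.26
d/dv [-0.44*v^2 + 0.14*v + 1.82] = 0.14 - 0.88*v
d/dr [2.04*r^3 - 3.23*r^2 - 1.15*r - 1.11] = 6.12*r^2 - 6.46*r - 1.15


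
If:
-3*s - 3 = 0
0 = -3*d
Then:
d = 0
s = -1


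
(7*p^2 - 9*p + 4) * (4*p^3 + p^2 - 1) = 28*p^5 - 29*p^4 + 7*p^3 - 3*p^2 + 9*p - 4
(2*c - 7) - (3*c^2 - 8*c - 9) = -3*c^2 + 10*c + 2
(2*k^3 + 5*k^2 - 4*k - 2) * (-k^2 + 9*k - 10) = -2*k^5 + 13*k^4 + 29*k^3 - 84*k^2 + 22*k + 20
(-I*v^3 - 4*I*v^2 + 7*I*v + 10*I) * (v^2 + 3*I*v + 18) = -I*v^5 + 3*v^4 - 4*I*v^4 + 12*v^3 - 11*I*v^3 - 21*v^2 - 62*I*v^2 - 30*v + 126*I*v + 180*I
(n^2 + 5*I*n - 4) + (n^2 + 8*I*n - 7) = 2*n^2 + 13*I*n - 11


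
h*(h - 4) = h^2 - 4*h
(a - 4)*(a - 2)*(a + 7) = a^3 + a^2 - 34*a + 56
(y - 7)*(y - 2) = y^2 - 9*y + 14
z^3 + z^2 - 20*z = z*(z - 4)*(z + 5)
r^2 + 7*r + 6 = (r + 1)*(r + 6)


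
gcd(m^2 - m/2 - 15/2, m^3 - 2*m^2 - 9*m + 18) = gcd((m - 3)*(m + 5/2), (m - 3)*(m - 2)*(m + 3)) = m - 3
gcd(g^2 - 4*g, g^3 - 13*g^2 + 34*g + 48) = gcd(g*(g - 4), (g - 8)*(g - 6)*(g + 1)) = 1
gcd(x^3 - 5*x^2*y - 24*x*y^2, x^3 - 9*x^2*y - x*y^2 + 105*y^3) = x + 3*y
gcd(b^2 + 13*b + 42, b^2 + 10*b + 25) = 1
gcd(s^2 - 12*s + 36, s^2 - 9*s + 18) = s - 6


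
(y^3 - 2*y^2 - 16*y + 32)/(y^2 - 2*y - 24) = (y^2 - 6*y + 8)/(y - 6)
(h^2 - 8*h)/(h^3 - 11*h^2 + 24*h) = 1/(h - 3)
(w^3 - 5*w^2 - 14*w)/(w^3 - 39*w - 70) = w/(w + 5)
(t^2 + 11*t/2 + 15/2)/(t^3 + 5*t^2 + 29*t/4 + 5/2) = 2*(t + 3)/(2*t^2 + 5*t + 2)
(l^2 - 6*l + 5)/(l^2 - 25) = (l - 1)/(l + 5)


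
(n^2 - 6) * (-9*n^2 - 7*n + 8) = -9*n^4 - 7*n^3 + 62*n^2 + 42*n - 48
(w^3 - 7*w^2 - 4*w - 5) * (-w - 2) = -w^4 + 5*w^3 + 18*w^2 + 13*w + 10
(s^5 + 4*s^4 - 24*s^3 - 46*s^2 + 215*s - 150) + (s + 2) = s^5 + 4*s^4 - 24*s^3 - 46*s^2 + 216*s - 148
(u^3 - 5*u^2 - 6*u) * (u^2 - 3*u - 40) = u^5 - 8*u^4 - 31*u^3 + 218*u^2 + 240*u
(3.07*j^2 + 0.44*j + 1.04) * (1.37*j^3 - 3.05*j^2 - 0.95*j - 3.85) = 4.2059*j^5 - 8.7607*j^4 - 2.8337*j^3 - 15.4095*j^2 - 2.682*j - 4.004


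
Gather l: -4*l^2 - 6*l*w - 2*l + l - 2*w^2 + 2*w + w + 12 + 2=-4*l^2 + l*(-6*w - 1) - 2*w^2 + 3*w + 14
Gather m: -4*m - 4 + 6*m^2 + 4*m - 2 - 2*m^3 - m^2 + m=-2*m^3 + 5*m^2 + m - 6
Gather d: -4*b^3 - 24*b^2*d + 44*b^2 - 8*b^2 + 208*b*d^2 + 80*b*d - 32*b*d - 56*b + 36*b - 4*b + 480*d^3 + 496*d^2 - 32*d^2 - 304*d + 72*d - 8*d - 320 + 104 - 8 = -4*b^3 + 36*b^2 - 24*b + 480*d^3 + d^2*(208*b + 464) + d*(-24*b^2 + 48*b - 240) - 224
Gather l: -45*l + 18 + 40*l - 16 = 2 - 5*l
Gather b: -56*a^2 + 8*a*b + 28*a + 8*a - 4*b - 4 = -56*a^2 + 36*a + b*(8*a - 4) - 4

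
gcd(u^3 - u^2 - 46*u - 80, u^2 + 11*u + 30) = u + 5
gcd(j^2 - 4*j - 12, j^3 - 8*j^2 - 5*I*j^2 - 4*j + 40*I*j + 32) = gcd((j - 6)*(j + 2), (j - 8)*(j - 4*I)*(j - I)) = 1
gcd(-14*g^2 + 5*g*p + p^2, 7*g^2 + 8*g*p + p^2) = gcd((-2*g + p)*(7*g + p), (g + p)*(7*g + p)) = 7*g + p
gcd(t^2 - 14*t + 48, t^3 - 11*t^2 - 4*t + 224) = t - 8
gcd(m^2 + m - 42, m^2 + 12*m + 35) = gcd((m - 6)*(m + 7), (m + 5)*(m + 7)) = m + 7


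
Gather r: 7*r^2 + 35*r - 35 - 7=7*r^2 + 35*r - 42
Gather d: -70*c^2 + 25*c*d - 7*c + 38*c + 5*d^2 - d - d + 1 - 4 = -70*c^2 + 31*c + 5*d^2 + d*(25*c - 2) - 3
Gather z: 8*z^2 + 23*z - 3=8*z^2 + 23*z - 3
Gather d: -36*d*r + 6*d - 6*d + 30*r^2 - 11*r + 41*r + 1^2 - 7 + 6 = -36*d*r + 30*r^2 + 30*r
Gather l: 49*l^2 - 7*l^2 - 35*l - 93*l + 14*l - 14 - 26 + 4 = 42*l^2 - 114*l - 36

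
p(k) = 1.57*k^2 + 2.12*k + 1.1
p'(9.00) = 30.38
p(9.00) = 147.35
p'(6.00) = 20.96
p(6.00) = 70.34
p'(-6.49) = -18.26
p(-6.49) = 53.47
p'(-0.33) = 1.08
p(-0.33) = 0.57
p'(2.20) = 9.03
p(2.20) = 13.36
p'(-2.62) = -6.11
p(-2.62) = 6.32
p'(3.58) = 13.36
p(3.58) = 28.81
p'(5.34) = 18.89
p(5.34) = 57.19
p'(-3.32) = -8.30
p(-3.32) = 11.37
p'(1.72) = 7.52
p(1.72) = 9.39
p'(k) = 3.14*k + 2.12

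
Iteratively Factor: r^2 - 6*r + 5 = (r - 1)*(r - 5)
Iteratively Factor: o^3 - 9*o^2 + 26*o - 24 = (o - 2)*(o^2 - 7*o + 12) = (o - 4)*(o - 2)*(o - 3)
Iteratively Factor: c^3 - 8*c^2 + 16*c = (c)*(c^2 - 8*c + 16) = c*(c - 4)*(c - 4)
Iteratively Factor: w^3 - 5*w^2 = (w)*(w^2 - 5*w) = w^2*(w - 5)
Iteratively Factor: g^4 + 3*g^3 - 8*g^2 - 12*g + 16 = (g - 1)*(g^3 + 4*g^2 - 4*g - 16) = (g - 2)*(g - 1)*(g^2 + 6*g + 8) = (g - 2)*(g - 1)*(g + 4)*(g + 2)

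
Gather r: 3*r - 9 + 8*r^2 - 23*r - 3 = 8*r^2 - 20*r - 12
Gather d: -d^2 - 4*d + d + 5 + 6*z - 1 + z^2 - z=-d^2 - 3*d + z^2 + 5*z + 4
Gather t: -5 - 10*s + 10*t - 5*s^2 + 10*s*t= -5*s^2 - 10*s + t*(10*s + 10) - 5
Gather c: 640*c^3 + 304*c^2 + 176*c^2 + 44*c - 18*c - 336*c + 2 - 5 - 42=640*c^3 + 480*c^2 - 310*c - 45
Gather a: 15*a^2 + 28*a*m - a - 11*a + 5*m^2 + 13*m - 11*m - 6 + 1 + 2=15*a^2 + a*(28*m - 12) + 5*m^2 + 2*m - 3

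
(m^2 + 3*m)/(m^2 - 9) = m/(m - 3)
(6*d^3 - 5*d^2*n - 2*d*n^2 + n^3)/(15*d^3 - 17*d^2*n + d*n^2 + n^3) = (2*d + n)/(5*d + n)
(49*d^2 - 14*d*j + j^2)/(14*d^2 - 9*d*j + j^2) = (7*d - j)/(2*d - j)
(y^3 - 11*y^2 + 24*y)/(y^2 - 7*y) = (y^2 - 11*y + 24)/(y - 7)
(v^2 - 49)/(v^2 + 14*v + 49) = (v - 7)/(v + 7)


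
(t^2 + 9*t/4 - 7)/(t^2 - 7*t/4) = (t + 4)/t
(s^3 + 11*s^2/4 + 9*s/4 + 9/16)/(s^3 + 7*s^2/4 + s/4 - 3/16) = (4*s + 3)/(4*s - 1)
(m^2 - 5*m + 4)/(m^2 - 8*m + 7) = (m - 4)/(m - 7)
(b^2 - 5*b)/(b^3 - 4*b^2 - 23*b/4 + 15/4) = 4*b/(4*b^2 + 4*b - 3)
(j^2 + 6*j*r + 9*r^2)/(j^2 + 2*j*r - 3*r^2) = (-j - 3*r)/(-j + r)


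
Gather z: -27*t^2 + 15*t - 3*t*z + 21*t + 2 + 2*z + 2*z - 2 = -27*t^2 + 36*t + z*(4 - 3*t)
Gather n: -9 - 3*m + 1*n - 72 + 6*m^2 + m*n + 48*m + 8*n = 6*m^2 + 45*m + n*(m + 9) - 81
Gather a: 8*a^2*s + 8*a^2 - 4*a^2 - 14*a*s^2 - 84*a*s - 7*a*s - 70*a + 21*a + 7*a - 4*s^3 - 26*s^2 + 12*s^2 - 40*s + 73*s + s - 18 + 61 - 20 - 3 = a^2*(8*s + 4) + a*(-14*s^2 - 91*s - 42) - 4*s^3 - 14*s^2 + 34*s + 20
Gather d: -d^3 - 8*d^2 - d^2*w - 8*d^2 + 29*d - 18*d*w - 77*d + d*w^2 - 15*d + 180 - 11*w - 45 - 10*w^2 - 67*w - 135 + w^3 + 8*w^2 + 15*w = -d^3 + d^2*(-w - 16) + d*(w^2 - 18*w - 63) + w^3 - 2*w^2 - 63*w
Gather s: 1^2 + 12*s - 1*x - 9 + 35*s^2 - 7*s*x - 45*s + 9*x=35*s^2 + s*(-7*x - 33) + 8*x - 8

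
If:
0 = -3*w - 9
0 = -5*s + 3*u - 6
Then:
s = 3*u/5 - 6/5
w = -3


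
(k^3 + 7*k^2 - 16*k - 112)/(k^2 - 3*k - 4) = (k^2 + 11*k + 28)/(k + 1)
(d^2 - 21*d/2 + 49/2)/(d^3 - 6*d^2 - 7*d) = (d - 7/2)/(d*(d + 1))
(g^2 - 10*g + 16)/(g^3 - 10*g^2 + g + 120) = (g - 2)/(g^2 - 2*g - 15)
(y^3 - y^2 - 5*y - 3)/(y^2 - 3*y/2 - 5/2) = 2*(y^2 - 2*y - 3)/(2*y - 5)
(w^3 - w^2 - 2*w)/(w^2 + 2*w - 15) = w*(w^2 - w - 2)/(w^2 + 2*w - 15)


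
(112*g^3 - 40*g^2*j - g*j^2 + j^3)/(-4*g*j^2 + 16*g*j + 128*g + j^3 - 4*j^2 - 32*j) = (-28*g^2 + 3*g*j + j^2)/(j^2 - 4*j - 32)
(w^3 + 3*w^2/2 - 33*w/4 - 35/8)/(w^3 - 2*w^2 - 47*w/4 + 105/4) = (w + 1/2)/(w - 3)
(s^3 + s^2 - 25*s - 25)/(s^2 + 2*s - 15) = (s^2 - 4*s - 5)/(s - 3)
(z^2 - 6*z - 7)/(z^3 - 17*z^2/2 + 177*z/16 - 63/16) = 16*(z + 1)/(16*z^2 - 24*z + 9)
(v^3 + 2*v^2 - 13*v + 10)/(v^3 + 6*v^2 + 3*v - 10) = (v - 2)/(v + 2)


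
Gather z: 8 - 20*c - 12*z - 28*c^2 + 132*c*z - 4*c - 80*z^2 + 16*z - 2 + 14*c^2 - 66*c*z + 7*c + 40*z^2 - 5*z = -14*c^2 - 17*c - 40*z^2 + z*(66*c - 1) + 6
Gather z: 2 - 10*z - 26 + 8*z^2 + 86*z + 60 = 8*z^2 + 76*z + 36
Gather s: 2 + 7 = 9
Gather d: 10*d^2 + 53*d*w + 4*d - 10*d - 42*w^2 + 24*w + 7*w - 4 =10*d^2 + d*(53*w - 6) - 42*w^2 + 31*w - 4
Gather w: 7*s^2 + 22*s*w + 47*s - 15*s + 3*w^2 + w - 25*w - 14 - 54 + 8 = 7*s^2 + 32*s + 3*w^2 + w*(22*s - 24) - 60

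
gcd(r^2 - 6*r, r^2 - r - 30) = r - 6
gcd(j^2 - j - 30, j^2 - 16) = 1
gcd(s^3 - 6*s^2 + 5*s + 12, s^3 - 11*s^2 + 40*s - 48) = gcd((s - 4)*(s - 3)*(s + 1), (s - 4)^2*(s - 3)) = s^2 - 7*s + 12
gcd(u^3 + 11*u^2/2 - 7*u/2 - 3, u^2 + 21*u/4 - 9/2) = u + 6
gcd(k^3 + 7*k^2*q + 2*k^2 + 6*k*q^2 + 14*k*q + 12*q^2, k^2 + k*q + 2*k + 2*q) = k^2 + k*q + 2*k + 2*q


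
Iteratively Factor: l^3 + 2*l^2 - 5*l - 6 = (l + 3)*(l^2 - l - 2) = (l + 1)*(l + 3)*(l - 2)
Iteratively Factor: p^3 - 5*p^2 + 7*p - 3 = (p - 1)*(p^2 - 4*p + 3) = (p - 1)^2*(p - 3)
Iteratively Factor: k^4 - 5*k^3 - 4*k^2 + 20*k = (k - 2)*(k^3 - 3*k^2 - 10*k) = k*(k - 2)*(k^2 - 3*k - 10) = k*(k - 5)*(k - 2)*(k + 2)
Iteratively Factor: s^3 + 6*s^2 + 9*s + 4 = (s + 1)*(s^2 + 5*s + 4) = (s + 1)*(s + 4)*(s + 1)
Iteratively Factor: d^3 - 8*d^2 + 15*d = (d - 5)*(d^2 - 3*d) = (d - 5)*(d - 3)*(d)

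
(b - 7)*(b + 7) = b^2 - 49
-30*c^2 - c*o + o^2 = (-6*c + o)*(5*c + o)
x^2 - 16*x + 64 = (x - 8)^2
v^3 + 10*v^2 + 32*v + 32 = (v + 2)*(v + 4)^2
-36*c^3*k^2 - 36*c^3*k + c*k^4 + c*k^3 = k*(-6*c + k)*(6*c + k)*(c*k + c)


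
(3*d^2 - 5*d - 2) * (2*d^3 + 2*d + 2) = 6*d^5 - 10*d^4 + 2*d^3 - 4*d^2 - 14*d - 4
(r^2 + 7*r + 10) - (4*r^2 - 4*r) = -3*r^2 + 11*r + 10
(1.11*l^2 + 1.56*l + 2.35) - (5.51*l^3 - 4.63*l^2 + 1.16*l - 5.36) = -5.51*l^3 + 5.74*l^2 + 0.4*l + 7.71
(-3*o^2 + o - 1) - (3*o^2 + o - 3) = 2 - 6*o^2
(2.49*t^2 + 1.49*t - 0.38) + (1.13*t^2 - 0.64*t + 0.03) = 3.62*t^2 + 0.85*t - 0.35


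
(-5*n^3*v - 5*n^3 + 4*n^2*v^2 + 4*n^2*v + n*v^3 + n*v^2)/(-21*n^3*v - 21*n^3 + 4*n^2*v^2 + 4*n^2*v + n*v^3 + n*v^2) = (-5*n^2 + 4*n*v + v^2)/(-21*n^2 + 4*n*v + v^2)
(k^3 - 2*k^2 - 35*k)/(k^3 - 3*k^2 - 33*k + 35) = k/(k - 1)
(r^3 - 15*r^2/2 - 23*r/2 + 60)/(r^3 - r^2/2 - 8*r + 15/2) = (r - 8)/(r - 1)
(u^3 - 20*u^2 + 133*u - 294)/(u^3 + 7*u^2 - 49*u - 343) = (u^2 - 13*u + 42)/(u^2 + 14*u + 49)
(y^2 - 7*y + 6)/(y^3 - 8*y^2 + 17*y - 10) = (y - 6)/(y^2 - 7*y + 10)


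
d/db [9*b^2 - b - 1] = 18*b - 1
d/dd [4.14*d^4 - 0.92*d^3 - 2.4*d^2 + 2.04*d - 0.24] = 16.56*d^3 - 2.76*d^2 - 4.8*d + 2.04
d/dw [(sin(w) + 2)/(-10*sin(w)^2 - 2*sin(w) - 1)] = (10*sin(w)^2 + 40*sin(w) + 3)*cos(w)/(10*sin(w)^2 + 2*sin(w) + 1)^2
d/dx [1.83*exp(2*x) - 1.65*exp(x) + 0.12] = (3.66*exp(x) - 1.65)*exp(x)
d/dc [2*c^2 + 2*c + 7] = 4*c + 2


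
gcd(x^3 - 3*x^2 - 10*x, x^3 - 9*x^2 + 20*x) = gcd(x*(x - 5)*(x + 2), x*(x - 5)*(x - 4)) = x^2 - 5*x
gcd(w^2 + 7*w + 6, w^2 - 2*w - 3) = w + 1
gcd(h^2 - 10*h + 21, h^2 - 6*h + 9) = h - 3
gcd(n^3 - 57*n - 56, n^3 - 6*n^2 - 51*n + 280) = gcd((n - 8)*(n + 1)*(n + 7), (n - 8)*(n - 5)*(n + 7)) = n^2 - n - 56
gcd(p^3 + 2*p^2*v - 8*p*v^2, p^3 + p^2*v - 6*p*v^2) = p^2 - 2*p*v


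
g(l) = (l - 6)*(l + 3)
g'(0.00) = -3.00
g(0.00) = -18.00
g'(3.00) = 3.00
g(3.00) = -18.00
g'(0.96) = -1.08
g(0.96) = -19.96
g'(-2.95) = -8.90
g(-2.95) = -0.45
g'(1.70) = 0.40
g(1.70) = -20.21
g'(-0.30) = -3.60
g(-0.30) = -17.01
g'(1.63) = 0.26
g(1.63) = -20.23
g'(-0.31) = -3.62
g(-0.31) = -16.97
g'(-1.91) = -6.82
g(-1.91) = -8.62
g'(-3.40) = -9.80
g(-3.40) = 3.76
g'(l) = 2*l - 3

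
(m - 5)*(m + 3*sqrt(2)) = m^2 - 5*m + 3*sqrt(2)*m - 15*sqrt(2)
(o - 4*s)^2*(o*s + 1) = o^3*s - 8*o^2*s^2 + o^2 + 16*o*s^3 - 8*o*s + 16*s^2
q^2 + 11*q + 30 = (q + 5)*(q + 6)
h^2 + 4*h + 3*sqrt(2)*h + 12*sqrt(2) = (h + 4)*(h + 3*sqrt(2))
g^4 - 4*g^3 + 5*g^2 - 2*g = g*(g - 2)*(g - 1)^2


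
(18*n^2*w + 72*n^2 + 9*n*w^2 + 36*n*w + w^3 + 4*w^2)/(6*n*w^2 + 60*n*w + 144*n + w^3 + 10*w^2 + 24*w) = (3*n + w)/(w + 6)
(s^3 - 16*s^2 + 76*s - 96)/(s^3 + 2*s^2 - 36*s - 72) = (s^2 - 10*s + 16)/(s^2 + 8*s + 12)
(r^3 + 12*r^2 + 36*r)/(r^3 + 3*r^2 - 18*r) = (r + 6)/(r - 3)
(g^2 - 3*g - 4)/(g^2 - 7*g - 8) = (g - 4)/(g - 8)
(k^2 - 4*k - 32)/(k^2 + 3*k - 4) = (k - 8)/(k - 1)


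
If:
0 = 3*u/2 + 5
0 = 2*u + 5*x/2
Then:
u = -10/3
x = 8/3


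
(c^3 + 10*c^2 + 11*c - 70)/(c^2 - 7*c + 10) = (c^2 + 12*c + 35)/(c - 5)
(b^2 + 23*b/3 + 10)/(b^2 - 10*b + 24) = (b^2 + 23*b/3 + 10)/(b^2 - 10*b + 24)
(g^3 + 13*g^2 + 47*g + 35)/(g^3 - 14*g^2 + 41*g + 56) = (g^2 + 12*g + 35)/(g^2 - 15*g + 56)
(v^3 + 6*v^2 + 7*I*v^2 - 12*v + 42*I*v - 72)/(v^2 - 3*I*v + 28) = (v^2 + 3*v*(2 + I) + 18*I)/(v - 7*I)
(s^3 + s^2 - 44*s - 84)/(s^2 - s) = (s^3 + s^2 - 44*s - 84)/(s*(s - 1))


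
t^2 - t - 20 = (t - 5)*(t + 4)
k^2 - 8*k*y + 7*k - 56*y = (k + 7)*(k - 8*y)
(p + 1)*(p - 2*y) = p^2 - 2*p*y + p - 2*y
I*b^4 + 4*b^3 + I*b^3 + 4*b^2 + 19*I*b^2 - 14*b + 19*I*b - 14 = (b - 7*I)*(b + I)*(b + 2*I)*(I*b + I)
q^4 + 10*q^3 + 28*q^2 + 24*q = q*(q + 2)^2*(q + 6)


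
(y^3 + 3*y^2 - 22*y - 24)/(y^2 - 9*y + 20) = (y^2 + 7*y + 6)/(y - 5)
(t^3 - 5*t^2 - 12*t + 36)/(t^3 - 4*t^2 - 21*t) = (t^2 - 8*t + 12)/(t*(t - 7))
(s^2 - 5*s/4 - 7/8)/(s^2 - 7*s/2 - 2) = (s - 7/4)/(s - 4)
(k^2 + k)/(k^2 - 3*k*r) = (k + 1)/(k - 3*r)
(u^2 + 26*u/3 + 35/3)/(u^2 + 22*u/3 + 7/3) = (3*u + 5)/(3*u + 1)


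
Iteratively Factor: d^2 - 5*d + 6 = (d - 3)*(d - 2)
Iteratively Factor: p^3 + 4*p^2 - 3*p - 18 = (p - 2)*(p^2 + 6*p + 9) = (p - 2)*(p + 3)*(p + 3)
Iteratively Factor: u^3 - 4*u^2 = (u - 4)*(u^2) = u*(u - 4)*(u)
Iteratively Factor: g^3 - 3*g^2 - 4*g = (g - 4)*(g^2 + g) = (g - 4)*(g + 1)*(g)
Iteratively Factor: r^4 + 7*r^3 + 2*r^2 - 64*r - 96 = (r + 4)*(r^3 + 3*r^2 - 10*r - 24) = (r - 3)*(r + 4)*(r^2 + 6*r + 8) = (r - 3)*(r + 2)*(r + 4)*(r + 4)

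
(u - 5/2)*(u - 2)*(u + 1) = u^3 - 7*u^2/2 + u/2 + 5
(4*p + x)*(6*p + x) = 24*p^2 + 10*p*x + x^2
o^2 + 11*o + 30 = (o + 5)*(o + 6)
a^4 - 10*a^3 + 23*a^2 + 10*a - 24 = (a - 6)*(a - 4)*(a - 1)*(a + 1)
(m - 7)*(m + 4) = m^2 - 3*m - 28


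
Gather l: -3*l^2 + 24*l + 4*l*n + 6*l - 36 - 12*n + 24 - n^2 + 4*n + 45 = -3*l^2 + l*(4*n + 30) - n^2 - 8*n + 33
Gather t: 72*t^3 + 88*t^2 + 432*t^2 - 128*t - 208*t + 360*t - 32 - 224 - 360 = 72*t^3 + 520*t^2 + 24*t - 616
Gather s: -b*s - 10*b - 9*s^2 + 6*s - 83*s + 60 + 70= -10*b - 9*s^2 + s*(-b - 77) + 130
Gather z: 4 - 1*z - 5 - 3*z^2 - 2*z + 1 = -3*z^2 - 3*z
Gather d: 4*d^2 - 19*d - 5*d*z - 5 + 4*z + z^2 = 4*d^2 + d*(-5*z - 19) + z^2 + 4*z - 5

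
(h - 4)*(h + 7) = h^2 + 3*h - 28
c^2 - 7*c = c*(c - 7)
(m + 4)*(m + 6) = m^2 + 10*m + 24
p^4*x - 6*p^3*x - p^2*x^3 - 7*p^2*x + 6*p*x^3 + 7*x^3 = (p - 7)*(p - x)*(p + x)*(p*x + x)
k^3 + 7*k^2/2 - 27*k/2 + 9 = (k - 3/2)*(k - 1)*(k + 6)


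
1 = 1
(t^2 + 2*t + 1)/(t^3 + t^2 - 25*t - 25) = (t + 1)/(t^2 - 25)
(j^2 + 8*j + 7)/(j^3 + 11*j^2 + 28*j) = (j + 1)/(j*(j + 4))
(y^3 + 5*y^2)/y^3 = (y + 5)/y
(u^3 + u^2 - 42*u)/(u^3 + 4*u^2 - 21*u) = (u - 6)/(u - 3)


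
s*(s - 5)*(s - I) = s^3 - 5*s^2 - I*s^2 + 5*I*s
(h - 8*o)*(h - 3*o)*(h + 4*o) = h^3 - 7*h^2*o - 20*h*o^2 + 96*o^3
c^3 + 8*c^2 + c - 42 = (c - 2)*(c + 3)*(c + 7)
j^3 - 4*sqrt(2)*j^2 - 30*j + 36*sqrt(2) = (j - 6*sqrt(2))*(j - sqrt(2))*(j + 3*sqrt(2))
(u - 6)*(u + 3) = u^2 - 3*u - 18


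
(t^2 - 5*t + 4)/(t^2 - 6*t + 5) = (t - 4)/(t - 5)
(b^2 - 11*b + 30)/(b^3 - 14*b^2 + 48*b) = (b - 5)/(b*(b - 8))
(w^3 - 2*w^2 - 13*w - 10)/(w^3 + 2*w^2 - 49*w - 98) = (w^2 - 4*w - 5)/(w^2 - 49)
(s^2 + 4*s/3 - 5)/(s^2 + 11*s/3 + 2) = (3*s - 5)/(3*s + 2)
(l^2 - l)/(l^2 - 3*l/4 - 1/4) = 4*l/(4*l + 1)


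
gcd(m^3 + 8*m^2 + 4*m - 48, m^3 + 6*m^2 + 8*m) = m + 4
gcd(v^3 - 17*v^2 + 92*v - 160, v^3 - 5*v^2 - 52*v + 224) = v^2 - 12*v + 32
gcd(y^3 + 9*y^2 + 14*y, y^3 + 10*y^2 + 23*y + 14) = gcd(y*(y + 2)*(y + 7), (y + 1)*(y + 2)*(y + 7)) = y^2 + 9*y + 14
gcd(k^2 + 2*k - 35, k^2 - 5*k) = k - 5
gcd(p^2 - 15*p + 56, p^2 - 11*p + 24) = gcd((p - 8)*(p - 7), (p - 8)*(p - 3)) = p - 8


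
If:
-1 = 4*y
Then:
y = -1/4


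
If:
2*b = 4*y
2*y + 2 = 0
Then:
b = -2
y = -1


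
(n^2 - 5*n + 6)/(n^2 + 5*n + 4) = (n^2 - 5*n + 6)/(n^2 + 5*n + 4)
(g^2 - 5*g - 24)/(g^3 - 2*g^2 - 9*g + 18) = (g - 8)/(g^2 - 5*g + 6)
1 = 1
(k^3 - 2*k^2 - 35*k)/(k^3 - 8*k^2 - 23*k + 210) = k/(k - 6)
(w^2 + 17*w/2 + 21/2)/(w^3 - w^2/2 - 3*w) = (w + 7)/(w*(w - 2))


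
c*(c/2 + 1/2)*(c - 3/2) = c^3/2 - c^2/4 - 3*c/4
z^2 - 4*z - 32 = (z - 8)*(z + 4)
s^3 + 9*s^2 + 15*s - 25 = (s - 1)*(s + 5)^2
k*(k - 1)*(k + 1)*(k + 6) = k^4 + 6*k^3 - k^2 - 6*k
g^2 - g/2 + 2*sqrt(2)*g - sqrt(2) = (g - 1/2)*(g + 2*sqrt(2))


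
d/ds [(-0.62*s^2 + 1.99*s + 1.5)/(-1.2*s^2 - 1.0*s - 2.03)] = (3.008*s^2 + 6.1172*s - 2.5397)/(1.44*s^4 + 2.4*s^3 + 5.872*s^2 + 4.06*s + 4.1209)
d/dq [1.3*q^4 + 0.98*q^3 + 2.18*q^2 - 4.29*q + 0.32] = 5.2*q^3 + 2.94*q^2 + 4.36*q - 4.29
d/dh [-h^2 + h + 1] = 1 - 2*h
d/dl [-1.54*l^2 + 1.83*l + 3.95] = 1.83 - 3.08*l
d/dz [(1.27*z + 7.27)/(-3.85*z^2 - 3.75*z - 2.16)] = (4.8895*z^2 + 55.979*z + 24.5193)/(14.8225*z^4 + 28.875*z^3 + 30.6945*z^2 + 16.2*z + 4.6656)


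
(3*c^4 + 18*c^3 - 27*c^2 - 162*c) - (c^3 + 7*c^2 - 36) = 3*c^4 + 17*c^3 - 34*c^2 - 162*c + 36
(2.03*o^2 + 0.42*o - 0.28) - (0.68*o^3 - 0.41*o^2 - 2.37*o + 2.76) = -0.68*o^3 + 2.44*o^2 + 2.79*o - 3.04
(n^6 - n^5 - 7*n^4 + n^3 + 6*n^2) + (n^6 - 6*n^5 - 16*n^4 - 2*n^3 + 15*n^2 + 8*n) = 2*n^6 - 7*n^5 - 23*n^4 - n^3 + 21*n^2 + 8*n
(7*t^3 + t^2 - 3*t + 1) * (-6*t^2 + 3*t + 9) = -42*t^5 + 15*t^4 + 84*t^3 - 6*t^2 - 24*t + 9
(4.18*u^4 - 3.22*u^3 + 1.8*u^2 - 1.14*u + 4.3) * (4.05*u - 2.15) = 16.929*u^5 - 22.028*u^4 + 14.213*u^3 - 8.487*u^2 + 19.866*u - 9.245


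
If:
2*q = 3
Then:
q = 3/2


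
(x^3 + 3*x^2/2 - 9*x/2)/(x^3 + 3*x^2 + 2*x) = (2*x^2 + 3*x - 9)/(2*(x^2 + 3*x + 2))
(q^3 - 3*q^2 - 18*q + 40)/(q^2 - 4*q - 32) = (q^2 - 7*q + 10)/(q - 8)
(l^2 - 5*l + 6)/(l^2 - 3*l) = (l - 2)/l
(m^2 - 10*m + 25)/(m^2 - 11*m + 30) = (m - 5)/(m - 6)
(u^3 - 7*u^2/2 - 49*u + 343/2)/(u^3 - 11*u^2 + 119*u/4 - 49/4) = 2*(u + 7)/(2*u - 1)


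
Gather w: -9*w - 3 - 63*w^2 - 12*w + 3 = -63*w^2 - 21*w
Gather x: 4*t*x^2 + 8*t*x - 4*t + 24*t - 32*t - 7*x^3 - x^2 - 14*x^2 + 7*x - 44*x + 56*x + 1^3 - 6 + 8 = -12*t - 7*x^3 + x^2*(4*t - 15) + x*(8*t + 19) + 3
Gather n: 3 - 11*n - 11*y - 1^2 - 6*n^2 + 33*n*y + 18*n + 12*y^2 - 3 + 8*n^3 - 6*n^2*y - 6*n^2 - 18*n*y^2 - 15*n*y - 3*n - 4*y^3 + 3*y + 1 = 8*n^3 + n^2*(-6*y - 12) + n*(-18*y^2 + 18*y + 4) - 4*y^3 + 12*y^2 - 8*y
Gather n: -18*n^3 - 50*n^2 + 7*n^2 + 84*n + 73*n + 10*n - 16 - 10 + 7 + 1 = -18*n^3 - 43*n^2 + 167*n - 18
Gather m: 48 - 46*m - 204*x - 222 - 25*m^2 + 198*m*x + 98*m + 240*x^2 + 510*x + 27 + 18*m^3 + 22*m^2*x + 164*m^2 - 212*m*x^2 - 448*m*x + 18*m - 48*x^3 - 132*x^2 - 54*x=18*m^3 + m^2*(22*x + 139) + m*(-212*x^2 - 250*x + 70) - 48*x^3 + 108*x^2 + 252*x - 147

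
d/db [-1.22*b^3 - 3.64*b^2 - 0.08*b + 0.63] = -3.66*b^2 - 7.28*b - 0.08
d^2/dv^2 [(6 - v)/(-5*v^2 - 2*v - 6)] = 2*((28 - 15*v)*(5*v^2 + 2*v + 6) + 4*(v - 6)*(5*v + 1)^2)/(5*v^2 + 2*v + 6)^3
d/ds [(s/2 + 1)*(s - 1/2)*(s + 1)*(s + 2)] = s*(8*s^2 + 27*s + 22)/4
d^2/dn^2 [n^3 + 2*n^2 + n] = 6*n + 4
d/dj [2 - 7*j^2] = -14*j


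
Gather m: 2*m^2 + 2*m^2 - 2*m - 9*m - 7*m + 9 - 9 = 4*m^2 - 18*m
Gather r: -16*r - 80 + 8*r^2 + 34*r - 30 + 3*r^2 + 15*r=11*r^2 + 33*r - 110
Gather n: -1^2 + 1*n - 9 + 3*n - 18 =4*n - 28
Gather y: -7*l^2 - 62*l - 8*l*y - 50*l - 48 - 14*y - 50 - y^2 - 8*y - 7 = -7*l^2 - 112*l - y^2 + y*(-8*l - 22) - 105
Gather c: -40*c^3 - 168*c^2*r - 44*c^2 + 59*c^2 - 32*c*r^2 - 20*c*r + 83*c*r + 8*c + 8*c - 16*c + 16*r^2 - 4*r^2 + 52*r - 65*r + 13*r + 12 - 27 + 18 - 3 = -40*c^3 + c^2*(15 - 168*r) + c*(-32*r^2 + 63*r) + 12*r^2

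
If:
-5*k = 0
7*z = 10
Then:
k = 0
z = 10/7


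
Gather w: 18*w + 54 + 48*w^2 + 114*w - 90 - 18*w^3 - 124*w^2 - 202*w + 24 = -18*w^3 - 76*w^2 - 70*w - 12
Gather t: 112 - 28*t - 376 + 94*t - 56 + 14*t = 80*t - 320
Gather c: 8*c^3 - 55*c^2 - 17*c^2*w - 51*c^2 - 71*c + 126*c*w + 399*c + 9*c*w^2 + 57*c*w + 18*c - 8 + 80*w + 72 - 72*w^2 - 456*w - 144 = 8*c^3 + c^2*(-17*w - 106) + c*(9*w^2 + 183*w + 346) - 72*w^2 - 376*w - 80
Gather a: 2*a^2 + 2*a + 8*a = 2*a^2 + 10*a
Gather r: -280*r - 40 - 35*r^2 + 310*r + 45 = -35*r^2 + 30*r + 5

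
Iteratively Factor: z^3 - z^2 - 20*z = (z + 4)*(z^2 - 5*z) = z*(z + 4)*(z - 5)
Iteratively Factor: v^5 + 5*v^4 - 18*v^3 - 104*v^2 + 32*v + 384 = (v - 2)*(v^4 + 7*v^3 - 4*v^2 - 112*v - 192) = (v - 4)*(v - 2)*(v^3 + 11*v^2 + 40*v + 48) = (v - 4)*(v - 2)*(v + 4)*(v^2 + 7*v + 12) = (v - 4)*(v - 2)*(v + 4)^2*(v + 3)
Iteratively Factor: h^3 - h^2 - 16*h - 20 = (h + 2)*(h^2 - 3*h - 10) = (h - 5)*(h + 2)*(h + 2)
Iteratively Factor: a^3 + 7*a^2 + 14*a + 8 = (a + 2)*(a^2 + 5*a + 4) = (a + 1)*(a + 2)*(a + 4)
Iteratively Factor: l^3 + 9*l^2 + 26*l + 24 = (l + 3)*(l^2 + 6*l + 8) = (l + 2)*(l + 3)*(l + 4)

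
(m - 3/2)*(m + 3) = m^2 + 3*m/2 - 9/2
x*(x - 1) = x^2 - x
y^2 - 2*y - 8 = (y - 4)*(y + 2)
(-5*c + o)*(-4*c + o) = 20*c^2 - 9*c*o + o^2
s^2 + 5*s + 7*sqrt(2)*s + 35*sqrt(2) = (s + 5)*(s + 7*sqrt(2))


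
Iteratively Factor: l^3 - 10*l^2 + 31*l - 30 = (l - 2)*(l^2 - 8*l + 15) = (l - 5)*(l - 2)*(l - 3)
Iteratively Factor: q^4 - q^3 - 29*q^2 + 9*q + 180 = (q + 3)*(q^3 - 4*q^2 - 17*q + 60) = (q - 3)*(q + 3)*(q^2 - q - 20) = (q - 5)*(q - 3)*(q + 3)*(q + 4)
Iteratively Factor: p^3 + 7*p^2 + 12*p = (p + 3)*(p^2 + 4*p) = (p + 3)*(p + 4)*(p)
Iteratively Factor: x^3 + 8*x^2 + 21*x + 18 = (x + 3)*(x^2 + 5*x + 6) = (x + 3)^2*(x + 2)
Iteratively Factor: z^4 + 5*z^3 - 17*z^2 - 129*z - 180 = (z - 5)*(z^3 + 10*z^2 + 33*z + 36) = (z - 5)*(z + 3)*(z^2 + 7*z + 12) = (z - 5)*(z + 3)*(z + 4)*(z + 3)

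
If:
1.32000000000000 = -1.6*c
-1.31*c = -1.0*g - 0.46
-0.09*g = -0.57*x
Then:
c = -0.82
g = -1.54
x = -0.24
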